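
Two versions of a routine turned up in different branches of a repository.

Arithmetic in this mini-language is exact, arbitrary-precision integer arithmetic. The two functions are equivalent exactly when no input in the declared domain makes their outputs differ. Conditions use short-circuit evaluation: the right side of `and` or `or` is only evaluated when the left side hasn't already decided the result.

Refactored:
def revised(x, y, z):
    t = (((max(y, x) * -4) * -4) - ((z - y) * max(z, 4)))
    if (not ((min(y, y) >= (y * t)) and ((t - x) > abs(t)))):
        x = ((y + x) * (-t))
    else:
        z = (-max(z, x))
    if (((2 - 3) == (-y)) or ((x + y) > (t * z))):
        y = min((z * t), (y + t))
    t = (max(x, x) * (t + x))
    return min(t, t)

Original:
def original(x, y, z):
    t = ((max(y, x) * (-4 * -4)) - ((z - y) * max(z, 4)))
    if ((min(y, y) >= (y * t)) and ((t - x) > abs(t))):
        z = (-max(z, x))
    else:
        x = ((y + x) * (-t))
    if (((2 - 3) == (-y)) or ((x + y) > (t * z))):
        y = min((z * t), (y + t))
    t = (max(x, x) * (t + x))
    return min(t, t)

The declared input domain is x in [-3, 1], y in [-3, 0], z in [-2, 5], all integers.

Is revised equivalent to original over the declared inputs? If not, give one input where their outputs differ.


Equivalent — the differences include boolean connective usage differs, yet no declared input distinguishes the two.
Spot check at x=0, y=-2, z=3 — original: t := -20 | ((min(y, y) >= (y * t)) and ((t - x) > abs(t))): false | x := -40 | (((2 - 3) == (-y)) or ((x + y) > (t * z))): true | y := -60 | t := 2400 | result 2400. revised: t := -20 | (not ((min(y, y) >= (y * t)) and ((t - x) > abs(t)))): true | x := -40 | (((2 - 3) == (-y)) or ((x + y) > (t * z))): true | y := -60 | t := 2400 | result 2400. Both give 2400.
Checked all 160 inputs in the declared domain: the outputs agree on every one.
verdict: equivalent


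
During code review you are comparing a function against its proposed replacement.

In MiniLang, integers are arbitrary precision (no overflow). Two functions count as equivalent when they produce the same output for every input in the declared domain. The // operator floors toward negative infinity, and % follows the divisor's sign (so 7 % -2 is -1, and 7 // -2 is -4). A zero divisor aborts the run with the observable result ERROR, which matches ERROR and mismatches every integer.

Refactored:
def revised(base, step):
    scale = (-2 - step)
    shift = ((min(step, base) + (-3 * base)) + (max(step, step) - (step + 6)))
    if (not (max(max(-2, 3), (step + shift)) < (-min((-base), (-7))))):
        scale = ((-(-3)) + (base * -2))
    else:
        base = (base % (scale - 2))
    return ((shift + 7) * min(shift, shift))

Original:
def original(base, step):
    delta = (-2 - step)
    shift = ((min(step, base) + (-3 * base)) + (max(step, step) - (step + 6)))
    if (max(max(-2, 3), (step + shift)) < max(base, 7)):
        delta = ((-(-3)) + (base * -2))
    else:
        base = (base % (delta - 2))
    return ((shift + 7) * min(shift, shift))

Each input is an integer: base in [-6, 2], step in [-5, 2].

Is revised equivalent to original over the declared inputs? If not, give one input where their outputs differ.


At base=-6, step=-4: original gives 78, revised gives ERROR.
verdict: not equivalent; witness: base=-6, step=-4


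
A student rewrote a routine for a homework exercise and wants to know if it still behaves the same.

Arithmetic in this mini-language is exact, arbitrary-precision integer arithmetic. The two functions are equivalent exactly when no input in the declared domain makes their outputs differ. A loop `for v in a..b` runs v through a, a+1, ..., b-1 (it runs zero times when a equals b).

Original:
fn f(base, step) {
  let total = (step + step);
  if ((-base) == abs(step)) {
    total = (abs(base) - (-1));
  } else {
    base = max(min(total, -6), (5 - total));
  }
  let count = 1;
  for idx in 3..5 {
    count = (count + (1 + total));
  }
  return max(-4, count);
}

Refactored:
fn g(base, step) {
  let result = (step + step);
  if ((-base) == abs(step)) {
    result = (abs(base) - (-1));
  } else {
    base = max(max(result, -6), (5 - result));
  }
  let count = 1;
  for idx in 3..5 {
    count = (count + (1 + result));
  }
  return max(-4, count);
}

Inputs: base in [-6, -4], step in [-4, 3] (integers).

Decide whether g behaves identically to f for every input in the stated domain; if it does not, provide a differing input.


The suspicious-looking change has no observable effect anywhere in the declared ranges; all 24 inputs agree.
verdict: equivalent


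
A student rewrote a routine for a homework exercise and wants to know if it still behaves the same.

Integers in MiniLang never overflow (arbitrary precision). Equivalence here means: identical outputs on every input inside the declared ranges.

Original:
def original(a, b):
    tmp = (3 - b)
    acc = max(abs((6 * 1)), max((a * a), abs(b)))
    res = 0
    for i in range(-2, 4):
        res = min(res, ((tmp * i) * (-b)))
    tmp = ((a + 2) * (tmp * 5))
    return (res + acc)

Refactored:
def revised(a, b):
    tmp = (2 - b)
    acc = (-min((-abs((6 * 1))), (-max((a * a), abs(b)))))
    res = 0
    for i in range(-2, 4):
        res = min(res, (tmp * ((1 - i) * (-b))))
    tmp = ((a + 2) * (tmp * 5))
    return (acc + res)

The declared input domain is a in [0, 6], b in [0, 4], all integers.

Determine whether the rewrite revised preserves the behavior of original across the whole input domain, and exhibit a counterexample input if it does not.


a=0, b=1 yields 0 from original but 3 from revised.
verdict: not equivalent; witness: a=0, b=1


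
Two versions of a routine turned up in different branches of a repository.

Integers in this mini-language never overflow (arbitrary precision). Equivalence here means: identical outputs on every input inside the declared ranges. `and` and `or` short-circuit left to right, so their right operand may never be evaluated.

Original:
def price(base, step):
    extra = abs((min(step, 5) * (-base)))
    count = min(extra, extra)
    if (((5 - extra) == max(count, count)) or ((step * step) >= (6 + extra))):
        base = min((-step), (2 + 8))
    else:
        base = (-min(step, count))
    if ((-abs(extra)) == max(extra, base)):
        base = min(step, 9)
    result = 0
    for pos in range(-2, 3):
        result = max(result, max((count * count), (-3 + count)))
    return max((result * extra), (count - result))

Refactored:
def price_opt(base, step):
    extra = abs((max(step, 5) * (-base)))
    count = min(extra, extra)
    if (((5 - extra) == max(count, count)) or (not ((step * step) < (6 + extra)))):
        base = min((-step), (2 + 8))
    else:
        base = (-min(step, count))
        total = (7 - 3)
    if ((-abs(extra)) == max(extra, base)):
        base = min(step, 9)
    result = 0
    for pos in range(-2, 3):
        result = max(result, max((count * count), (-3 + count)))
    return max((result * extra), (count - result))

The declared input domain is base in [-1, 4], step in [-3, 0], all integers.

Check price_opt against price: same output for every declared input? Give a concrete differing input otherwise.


Try base=-1, step=-3.
price: extra=3, then count=3, then (((5 - extra) == max(count, count)) or ((step * step) >= (6 + extra))) is true, then base=3, then ((-abs(extra)) == max(extra, base)) is false, then result=0, then (pos=-2), then result=9, then (pos=-1), then result=9, then (pos=0), then result=9, then (pos=1), then result=9, then (pos=2), then result=9, then returns 27
price_opt: extra=5, then count=5, then (((5 - extra) == max(count, count)) or (not ((step * step) < (6 + extra)))) is false, then base=3, then total=4, then ((-abs(extra)) == max(extra, base)) is false, then result=0, then (pos=-2), then result=25, then (pos=-1), then result=25, then (pos=0), then result=25, then (pos=1), then result=25, then (pos=2), then result=25, then returns 125
27 and 125 differ, so these are not the same function on this domain.
verdict: not equivalent; witness: base=-1, step=-3


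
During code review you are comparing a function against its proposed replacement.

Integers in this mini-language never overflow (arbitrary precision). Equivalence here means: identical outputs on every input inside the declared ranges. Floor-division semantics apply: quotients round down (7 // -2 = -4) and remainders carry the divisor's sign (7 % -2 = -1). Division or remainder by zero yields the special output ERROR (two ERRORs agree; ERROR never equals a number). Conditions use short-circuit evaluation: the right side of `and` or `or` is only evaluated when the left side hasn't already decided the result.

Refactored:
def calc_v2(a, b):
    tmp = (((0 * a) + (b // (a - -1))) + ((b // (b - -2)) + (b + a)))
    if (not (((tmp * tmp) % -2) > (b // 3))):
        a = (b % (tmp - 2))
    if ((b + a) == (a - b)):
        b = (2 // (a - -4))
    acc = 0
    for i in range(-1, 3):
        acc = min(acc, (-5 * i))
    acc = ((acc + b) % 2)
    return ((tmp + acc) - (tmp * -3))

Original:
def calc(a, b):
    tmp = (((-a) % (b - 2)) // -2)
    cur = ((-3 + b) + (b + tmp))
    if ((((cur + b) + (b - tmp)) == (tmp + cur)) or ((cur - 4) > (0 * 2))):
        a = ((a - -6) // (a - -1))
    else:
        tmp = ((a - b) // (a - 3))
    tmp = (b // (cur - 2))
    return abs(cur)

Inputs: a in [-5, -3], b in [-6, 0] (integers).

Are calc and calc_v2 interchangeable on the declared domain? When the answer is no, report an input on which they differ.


Not equivalent: a=-5, b=-6 separates them (14 vs -36).
calc: tmp = 1; cur = -14; ((((cur + b) + (b - tmp)) == (tmp + cur)) or ((cur - 4) > (0 * 2))) -> false; tmp = -1; tmp = 0; return 14
calc_v2: tmp = -9; (not (((tmp * tmp) % -2) > (b // 3))) -> false; ((b + a) == (a - b)) -> false; acc = 0; [i=-1]; acc = 0; [i=0]; acc = 0; [i=1]; acc = -5; [i=2]; acc = -10; acc = 0; return -36
verdict: not equivalent; witness: a=-5, b=-6


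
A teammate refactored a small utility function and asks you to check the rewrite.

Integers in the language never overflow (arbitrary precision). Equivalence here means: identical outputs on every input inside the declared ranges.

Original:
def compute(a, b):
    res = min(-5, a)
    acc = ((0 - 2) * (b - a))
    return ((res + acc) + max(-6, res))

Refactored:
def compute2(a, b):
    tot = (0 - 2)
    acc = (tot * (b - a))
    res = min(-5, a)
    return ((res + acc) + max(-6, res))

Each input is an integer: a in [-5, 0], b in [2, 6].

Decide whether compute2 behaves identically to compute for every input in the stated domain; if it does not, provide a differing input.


Differences: statement counts differ; and local variable names differ — yet all 30 inputs agree.
verdict: equivalent


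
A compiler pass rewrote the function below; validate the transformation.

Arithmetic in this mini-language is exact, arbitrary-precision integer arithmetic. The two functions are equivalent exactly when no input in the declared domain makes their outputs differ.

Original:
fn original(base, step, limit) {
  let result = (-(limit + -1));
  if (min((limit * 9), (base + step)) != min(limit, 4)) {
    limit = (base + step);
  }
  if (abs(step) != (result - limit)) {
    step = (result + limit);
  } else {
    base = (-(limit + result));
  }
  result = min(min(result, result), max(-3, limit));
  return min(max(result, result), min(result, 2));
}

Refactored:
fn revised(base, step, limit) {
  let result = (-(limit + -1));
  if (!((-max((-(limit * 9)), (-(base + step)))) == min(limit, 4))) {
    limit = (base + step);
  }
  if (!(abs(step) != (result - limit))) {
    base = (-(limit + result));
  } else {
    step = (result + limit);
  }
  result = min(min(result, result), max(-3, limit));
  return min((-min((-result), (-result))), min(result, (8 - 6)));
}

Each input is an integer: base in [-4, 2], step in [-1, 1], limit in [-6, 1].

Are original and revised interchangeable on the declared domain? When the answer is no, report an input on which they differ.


The two are interchangeable: comparison usage differs; also constant usage differs; also boolean connective usage differs; also arithmetic usage differs, and every declared input agrees.
Tracing base=1, step=1, limit=-3: original: result=4, then (min((limit * 9), (base + step)) != min(limit, 4)) is true, then limit=2, then (abs(step) != (result - limit)) is true, then step=6, then result=2, then returns 2 | revised: result=4, then (!((-max((-(limit * 9)), (-(base + step)))) == min(limit, 4))) is true, then limit=2, then (!(abs(step) != (result - limit))) is false, then step=6, then result=2, then returns 2 — matching result 2.
An exhaustive pass over the 168 declared inputs shows identical outputs.
verdict: equivalent


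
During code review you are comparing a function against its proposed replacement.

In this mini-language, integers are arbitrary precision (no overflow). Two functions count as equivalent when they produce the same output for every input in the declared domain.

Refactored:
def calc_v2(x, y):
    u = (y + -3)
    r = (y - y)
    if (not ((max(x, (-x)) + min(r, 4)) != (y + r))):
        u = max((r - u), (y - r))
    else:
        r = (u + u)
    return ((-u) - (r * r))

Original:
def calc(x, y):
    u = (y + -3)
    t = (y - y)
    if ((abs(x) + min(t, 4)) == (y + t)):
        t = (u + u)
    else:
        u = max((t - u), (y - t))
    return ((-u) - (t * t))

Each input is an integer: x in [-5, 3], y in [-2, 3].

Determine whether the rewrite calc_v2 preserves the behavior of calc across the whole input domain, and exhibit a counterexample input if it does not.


These are not equivalent — on x=-5, y=-2 the outputs split (-5 vs -95).
calc: u := -5 | t := 0 | ((abs(x) + min(t, 4)) == (y + t)): false | u := 5 | result -5
calc_v2: u := -5 | r := 0 | (not ((max(x, (-x)) + min(r, 4)) != (y + r))): false | r := -10 | result -95
verdict: not equivalent; witness: x=-5, y=-2


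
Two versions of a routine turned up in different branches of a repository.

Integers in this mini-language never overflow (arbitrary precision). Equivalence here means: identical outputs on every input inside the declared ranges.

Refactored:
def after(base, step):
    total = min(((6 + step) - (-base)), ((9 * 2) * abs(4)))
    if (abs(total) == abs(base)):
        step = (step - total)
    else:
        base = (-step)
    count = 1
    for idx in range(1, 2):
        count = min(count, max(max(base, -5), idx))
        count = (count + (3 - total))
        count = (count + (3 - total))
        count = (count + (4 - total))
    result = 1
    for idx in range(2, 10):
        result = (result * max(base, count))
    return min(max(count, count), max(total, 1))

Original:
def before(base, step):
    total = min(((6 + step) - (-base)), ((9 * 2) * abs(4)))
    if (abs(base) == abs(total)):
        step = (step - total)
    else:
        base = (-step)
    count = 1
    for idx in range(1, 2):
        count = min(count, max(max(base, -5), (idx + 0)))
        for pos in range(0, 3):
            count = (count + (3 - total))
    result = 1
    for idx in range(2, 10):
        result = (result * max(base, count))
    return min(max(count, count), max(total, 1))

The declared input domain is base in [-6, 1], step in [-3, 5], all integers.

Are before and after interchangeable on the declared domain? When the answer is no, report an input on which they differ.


Input base=-6, step=3: 1 from before versus 2 from after.
verdict: not equivalent; witness: base=-6, step=3


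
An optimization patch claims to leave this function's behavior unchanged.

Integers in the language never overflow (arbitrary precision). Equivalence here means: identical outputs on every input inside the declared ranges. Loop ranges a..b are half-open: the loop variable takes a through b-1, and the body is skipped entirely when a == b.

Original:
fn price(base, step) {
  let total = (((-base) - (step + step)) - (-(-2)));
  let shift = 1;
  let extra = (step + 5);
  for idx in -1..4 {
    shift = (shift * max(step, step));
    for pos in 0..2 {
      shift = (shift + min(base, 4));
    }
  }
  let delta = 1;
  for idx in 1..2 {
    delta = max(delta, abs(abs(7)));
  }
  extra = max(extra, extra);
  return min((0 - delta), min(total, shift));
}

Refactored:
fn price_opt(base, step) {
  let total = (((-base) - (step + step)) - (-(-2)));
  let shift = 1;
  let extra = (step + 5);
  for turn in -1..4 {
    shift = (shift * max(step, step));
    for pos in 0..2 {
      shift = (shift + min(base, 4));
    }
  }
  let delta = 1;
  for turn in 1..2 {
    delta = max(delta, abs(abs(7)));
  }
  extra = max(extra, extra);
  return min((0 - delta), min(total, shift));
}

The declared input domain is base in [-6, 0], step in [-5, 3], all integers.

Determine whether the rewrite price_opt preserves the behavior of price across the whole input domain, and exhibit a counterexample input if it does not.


The two versions differ — the changes include local variable names differ.
As a probe, take base=0, step=0: price runs total = -2; shift = 1; extra = 5; [idx=-1]; shift = 0; [pos=0]; shift = 0; [pos=1]; shift = 0; [idx=0]; shift = 0; [pos=0]; shift = 0; [pos=1]; shift = 0; [idx=1]; shift = 0; [pos=0]; shift = 0; [pos=1]; shift = 0; [idx=2]; shift = 0; [pos=0]; shift = 0; [pos=1]; shift = 0; [idx=3]; shift = 0; [pos=0]; shift = 0; [pos=1]; shift = 0; delta = 1; [idx=1]; delta = 7; extra = 5; return -7; price_opt runs total = -2; shift = 1; extra = 5; [turn=-1]; shift = 0; [pos=0]; shift = 0; [pos=1]; shift = 0; [turn=0]; shift = 0; [pos=0]; shift = 0; [pos=1]; shift = 0; [turn=1]; shift = 0; [pos=0]; shift = 0; [pos=1]; shift = 0; [turn=2]; shift = 0; [pos=0]; shift = 0; [pos=1]; shift = 0; [turn=3]; shift = 0; [pos=0]; shift = 0; [pos=1]; shift = 0; delta = 1; [turn=1]; delta = 7; extra = 5; return -7; both end at -7.
An exhaustive pass over the 63 declared inputs shows identical outputs.
verdict: equivalent


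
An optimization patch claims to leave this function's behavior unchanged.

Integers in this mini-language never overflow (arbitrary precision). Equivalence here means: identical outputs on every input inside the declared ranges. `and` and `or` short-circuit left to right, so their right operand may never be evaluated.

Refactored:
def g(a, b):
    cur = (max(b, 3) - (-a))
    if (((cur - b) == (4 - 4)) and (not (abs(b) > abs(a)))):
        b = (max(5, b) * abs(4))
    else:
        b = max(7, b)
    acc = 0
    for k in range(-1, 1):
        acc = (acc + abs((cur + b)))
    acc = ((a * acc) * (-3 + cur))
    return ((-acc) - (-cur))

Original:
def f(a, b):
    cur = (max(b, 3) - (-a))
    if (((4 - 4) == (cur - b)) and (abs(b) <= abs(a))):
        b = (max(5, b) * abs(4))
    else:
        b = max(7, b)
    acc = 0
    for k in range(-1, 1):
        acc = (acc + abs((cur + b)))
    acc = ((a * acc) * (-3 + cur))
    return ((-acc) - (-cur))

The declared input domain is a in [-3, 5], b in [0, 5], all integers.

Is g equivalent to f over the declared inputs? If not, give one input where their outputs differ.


Side by side, the visible changes include: comparison usage differs; boolean connective usage differs.
Tracing a=-3, b=5: f: cur=2, then (((4 - 4) == (cur - b)) and (abs(b) <= abs(a))) is false, then b=7, then acc=0, then (k=-1), then acc=9, then (k=0), then acc=18, then acc=54, then returns -52 | g: cur=2, then (((cur - b) == (4 - 4)) and (not (abs(b) > abs(a)))) is false, then b=7, then acc=0, then (k=-1), then acc=9, then (k=0), then acc=18, then acc=54, then returns -52 — matching result -52.
Checked all 54 inputs in the declared domain: the outputs agree on every one.
verdict: equivalent


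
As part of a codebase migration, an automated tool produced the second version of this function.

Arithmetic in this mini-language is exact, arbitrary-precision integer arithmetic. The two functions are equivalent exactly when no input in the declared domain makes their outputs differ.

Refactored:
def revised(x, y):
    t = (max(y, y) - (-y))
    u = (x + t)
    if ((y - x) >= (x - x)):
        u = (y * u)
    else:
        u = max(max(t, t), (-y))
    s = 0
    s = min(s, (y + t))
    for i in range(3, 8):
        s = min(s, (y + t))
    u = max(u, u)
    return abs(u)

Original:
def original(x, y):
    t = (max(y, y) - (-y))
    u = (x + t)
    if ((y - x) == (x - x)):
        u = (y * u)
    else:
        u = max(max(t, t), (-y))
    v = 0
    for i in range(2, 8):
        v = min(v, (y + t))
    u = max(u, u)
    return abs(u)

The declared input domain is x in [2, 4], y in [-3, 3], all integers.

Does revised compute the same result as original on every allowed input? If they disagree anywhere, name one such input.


Input x=2, y=3: 6 from original versus 24 from revised.
verdict: not equivalent; witness: x=2, y=3


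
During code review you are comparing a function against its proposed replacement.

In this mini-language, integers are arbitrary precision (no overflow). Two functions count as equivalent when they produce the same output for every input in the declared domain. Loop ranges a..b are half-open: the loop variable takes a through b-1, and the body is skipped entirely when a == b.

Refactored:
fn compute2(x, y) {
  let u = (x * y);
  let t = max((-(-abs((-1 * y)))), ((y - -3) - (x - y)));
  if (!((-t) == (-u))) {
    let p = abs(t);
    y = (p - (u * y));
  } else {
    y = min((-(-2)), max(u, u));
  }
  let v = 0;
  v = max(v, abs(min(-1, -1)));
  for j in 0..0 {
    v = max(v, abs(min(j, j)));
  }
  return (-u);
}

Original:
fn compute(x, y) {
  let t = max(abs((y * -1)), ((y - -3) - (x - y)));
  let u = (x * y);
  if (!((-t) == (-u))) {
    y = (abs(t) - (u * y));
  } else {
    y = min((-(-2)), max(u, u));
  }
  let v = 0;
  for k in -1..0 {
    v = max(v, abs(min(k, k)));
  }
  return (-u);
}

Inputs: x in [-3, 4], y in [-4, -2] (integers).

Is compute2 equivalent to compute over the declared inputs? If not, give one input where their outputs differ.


Reading the diff, among the changes: statement counts differ, loop structure differs, constant usage differs, local variable names differ, min/max/abs usage differs.
As a probe, take x=-2, y=-4: compute runs t = 4; u = 8; (!((-t) == (-u))) -> true; y = 36; v = 0; [k=-1]; v = 1; return -8; compute2 runs u = 8; t = 4; (!((-t) == (-u))) -> true; p = 4; y = 36; v = 0; v = 1; the j loop: no iterations; return -8; both end at -8.
Checked all 24 inputs in the declared domain: the outputs agree on every one.
verdict: equivalent


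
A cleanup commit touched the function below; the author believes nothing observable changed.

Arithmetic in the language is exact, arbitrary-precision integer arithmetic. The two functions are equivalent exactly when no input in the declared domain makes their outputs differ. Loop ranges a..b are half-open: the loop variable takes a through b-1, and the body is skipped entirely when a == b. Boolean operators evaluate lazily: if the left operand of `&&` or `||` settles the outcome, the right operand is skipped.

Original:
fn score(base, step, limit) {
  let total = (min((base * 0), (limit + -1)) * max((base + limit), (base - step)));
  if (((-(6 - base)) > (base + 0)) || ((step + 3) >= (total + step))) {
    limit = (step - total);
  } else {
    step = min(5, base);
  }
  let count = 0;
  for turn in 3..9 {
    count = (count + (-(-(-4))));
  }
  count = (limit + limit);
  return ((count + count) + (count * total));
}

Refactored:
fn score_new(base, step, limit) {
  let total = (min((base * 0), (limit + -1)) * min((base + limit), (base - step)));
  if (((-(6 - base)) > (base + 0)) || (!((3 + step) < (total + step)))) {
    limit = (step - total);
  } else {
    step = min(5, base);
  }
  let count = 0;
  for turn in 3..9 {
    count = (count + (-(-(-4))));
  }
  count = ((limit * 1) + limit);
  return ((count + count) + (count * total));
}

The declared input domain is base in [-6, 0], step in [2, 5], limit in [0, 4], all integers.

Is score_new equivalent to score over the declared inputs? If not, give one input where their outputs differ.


The rewrite breaks on base=-3, step=2, limit=0, where the results are -10 and 0.
score: total=3, then (((-(6 - base)) > (base + 0)) || ((step + 3) >= (total + step))) is true, then limit=-1, then count=0, then (turn=3), then count=-4, then (turn=4), then count=-8, then (turn=5), then count=-12, then (turn=6), then count=-16, then (turn=7), then count=-20, then (turn=8), then count=-24, then count=-2, then returns -10
score_new: total=5, then (((-(6 - base)) > (base + 0)) || (!((3 + step) < (total + step)))) is false, then step=-3, then count=0, then (turn=3), then count=-4, then (turn=4), then count=-8, then (turn=5), then count=-12, then (turn=6), then count=-16, then (turn=7), then count=-20, then (turn=8), then count=-24, then count=0, then returns 0
verdict: not equivalent; witness: base=-3, step=2, limit=0


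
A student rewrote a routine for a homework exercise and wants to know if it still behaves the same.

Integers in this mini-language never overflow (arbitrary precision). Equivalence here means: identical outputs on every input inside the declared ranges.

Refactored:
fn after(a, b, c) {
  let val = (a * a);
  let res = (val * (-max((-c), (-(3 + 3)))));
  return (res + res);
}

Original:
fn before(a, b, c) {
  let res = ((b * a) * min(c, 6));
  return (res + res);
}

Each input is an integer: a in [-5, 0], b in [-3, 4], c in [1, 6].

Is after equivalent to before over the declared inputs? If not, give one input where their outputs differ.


Try a=-5, b=-3, c=1.
before: res becomes 15; next final value 30
after: val becomes 25; next res becomes 25; next final value 50
30 against 50: the behavior changed.
verdict: not equivalent; witness: a=-5, b=-3, c=1


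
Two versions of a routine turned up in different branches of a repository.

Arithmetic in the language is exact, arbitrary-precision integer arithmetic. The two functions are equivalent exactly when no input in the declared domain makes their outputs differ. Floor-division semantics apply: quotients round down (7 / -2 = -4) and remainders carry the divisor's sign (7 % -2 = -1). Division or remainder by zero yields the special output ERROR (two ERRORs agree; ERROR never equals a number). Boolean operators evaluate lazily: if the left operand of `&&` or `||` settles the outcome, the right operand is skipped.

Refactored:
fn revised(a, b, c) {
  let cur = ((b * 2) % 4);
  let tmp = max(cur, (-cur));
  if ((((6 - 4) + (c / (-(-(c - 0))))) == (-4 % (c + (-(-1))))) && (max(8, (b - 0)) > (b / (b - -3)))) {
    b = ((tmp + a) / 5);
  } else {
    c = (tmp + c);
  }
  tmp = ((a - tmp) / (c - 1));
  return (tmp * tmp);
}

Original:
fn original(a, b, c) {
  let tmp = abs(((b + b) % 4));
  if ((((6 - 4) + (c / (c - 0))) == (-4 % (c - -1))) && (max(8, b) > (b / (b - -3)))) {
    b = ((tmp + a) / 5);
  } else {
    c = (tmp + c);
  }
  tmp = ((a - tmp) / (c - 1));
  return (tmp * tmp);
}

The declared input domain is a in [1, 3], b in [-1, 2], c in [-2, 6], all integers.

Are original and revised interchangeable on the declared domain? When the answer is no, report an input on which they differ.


The two are interchangeable: local variable names differ; and min/max/abs usage differs; and statement counts differ; and constant usage differs; and arithmetic usage differs, and every declared input agrees.
One worked example (a=2, b=1, c=4) — original: tmp=2, then ((((6 - 4) + (c / (c - 0))) == (-4 % (c - -1))) && (max(8, b) > (b / (b - -3)))) is false, then c=6, then tmp=0, then returns 0; revised: cur=2, then tmp=2, then ((((6 - 4) + (c / (-(-(c - 0))))) == (-4 % (c + (-(-1))))) && (max(8, (b - 0)) > (b / (b - -3)))) is false, then c=6, then tmp=0, then returns 0; agreement on 0.
Across all 108 domain points the two functions coincide.
verdict: equivalent


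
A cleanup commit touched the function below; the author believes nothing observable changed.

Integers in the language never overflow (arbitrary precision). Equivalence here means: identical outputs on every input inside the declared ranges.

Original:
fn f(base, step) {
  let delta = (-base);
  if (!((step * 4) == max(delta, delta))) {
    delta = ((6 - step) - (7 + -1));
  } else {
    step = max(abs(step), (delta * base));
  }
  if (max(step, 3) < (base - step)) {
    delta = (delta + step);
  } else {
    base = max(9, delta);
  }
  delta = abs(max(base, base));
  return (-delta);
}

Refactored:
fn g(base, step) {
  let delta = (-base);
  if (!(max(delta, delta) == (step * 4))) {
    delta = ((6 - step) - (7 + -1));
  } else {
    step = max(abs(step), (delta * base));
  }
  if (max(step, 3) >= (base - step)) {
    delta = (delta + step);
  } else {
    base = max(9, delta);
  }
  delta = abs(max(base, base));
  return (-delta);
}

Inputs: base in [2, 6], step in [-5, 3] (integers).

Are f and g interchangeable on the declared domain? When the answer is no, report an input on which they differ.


There is a counterexample at base=2, step=-5: -2 on one side, -9 on the other.
f: delta becomes -2; next (!((step * 4) == max(delta, delta))) evaluates to true; next delta becomes 5; next (max(step, 3) < (base - step)) evaluates to true; next delta becomes 0; next delta becomes 2; next final value -2
g: delta becomes -2; next (!(max(delta, delta) == (step * 4))) evaluates to true; next delta becomes 5; next (max(step, 3) >= (base - step)) evaluates to false; next base becomes 9; next delta becomes 9; next final value -9
verdict: not equivalent; witness: base=2, step=-5


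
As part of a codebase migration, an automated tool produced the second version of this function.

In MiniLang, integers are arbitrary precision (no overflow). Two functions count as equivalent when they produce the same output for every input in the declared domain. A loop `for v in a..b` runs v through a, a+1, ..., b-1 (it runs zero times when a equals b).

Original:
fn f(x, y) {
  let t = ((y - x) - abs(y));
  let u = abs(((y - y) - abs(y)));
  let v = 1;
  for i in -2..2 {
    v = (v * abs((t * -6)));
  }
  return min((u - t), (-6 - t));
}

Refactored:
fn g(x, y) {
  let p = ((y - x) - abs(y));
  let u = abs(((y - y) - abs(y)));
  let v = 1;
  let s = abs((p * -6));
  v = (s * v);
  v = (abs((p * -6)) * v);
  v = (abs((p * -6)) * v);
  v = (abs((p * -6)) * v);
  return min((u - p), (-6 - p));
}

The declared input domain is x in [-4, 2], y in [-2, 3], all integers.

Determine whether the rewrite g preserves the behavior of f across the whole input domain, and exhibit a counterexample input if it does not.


This is a faithful refactor — loop structure differs; local variable names differ; constant usage differs; arithmetic usage differs; statement counts differ; min/max/abs usage differs, but the computed results match everywhere.
One worked example (x=-4, y=-1) — f: t = 2; u = 1; v = 1; [i=-2]; v = 12; [i=-1]; v = 144; [i=0]; v = 1728; [i=1]; v = 20736; return -8; g: p = 2; u = 1; v = 1; s = 12; v = 12; v = 144; v = 1728; v = 20736; return -8; agreement on -8.
Sweeping the whole domain (42 inputs) finds no disagreement.
verdict: equivalent


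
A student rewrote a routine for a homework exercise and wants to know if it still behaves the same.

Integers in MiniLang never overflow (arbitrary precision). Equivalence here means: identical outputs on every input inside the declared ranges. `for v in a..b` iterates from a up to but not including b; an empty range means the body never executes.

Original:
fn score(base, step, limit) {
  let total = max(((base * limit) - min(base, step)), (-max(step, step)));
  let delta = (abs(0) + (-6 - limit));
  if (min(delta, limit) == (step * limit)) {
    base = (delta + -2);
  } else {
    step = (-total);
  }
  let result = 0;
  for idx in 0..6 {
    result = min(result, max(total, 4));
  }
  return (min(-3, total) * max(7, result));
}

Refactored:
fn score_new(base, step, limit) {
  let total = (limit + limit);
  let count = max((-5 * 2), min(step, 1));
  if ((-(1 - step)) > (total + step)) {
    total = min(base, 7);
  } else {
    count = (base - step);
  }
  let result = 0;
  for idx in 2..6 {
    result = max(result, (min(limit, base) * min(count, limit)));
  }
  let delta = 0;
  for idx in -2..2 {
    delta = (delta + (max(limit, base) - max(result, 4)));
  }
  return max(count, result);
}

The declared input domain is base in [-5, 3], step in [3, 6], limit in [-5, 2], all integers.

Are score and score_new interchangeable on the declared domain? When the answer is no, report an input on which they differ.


The rewrite breaks on base=-5, step=3, limit=-5, where the results are -21 and 25.
score: total := 30 | delta := -1 | (min(delta, limit) == (step * limit)): false | step := -30 | result := 0 | iter idx=0: | result := 0 | iter idx=1: | result := 0 | iter idx=2: | result := 0 | iter idx=3: | result := 0 | iter idx=4: | result := 0 | iter idx=5: | result := 0 | result -21
score_new: total := -10 | count := 1 | ((-(1 - step)) > (total + step)): true | total := -5 | result := 0 | iter idx=2: | result := 25 | iter idx=3: | result := 25 | iter idx=4: | result := 25 | iter idx=5: | result := 25 | delta := 0 | iter idx=-2: | delta := -30 | iter idx=-1: | delta := -60 | iter idx=0: | delta := -90 | iter idx=1: | delta := -120 | result 25
verdict: not equivalent; witness: base=-5, step=3, limit=-5


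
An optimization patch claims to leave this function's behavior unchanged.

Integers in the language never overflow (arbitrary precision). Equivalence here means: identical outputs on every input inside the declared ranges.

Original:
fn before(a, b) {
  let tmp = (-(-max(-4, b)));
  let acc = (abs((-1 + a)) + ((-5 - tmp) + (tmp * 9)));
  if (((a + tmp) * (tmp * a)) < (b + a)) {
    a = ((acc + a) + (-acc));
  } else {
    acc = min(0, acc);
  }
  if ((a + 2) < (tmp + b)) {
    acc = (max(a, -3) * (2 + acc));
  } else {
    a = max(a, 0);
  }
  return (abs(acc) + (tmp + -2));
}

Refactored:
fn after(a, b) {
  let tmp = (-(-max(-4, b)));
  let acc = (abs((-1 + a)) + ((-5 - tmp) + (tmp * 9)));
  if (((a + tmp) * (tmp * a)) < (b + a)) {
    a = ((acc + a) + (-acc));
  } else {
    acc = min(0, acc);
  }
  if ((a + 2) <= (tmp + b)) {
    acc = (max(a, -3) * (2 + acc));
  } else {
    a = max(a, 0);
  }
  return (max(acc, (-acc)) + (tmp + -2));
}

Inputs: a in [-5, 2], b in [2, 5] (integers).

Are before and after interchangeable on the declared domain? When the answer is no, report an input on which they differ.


Consider the input a=2, b=2.
before: tmp becomes 2; next acc becomes 12; next (((a + tmp) * (tmp * a)) < (b + a)) evaluates to false; next acc becomes 0; next ((a + 2) < (tmp + b)) evaluates to false; next a becomes 2; next final value 0
after: tmp becomes 2; next acc becomes 12; next (((a + tmp) * (tmp * a)) < (b + a)) evaluates to false; next acc becomes 0; next ((a + 2) <= (tmp + b)) evaluates to true; next acc becomes 4; next final value 4
0 != 4, so the rewrite changes behavior.
verdict: not equivalent; witness: a=2, b=2


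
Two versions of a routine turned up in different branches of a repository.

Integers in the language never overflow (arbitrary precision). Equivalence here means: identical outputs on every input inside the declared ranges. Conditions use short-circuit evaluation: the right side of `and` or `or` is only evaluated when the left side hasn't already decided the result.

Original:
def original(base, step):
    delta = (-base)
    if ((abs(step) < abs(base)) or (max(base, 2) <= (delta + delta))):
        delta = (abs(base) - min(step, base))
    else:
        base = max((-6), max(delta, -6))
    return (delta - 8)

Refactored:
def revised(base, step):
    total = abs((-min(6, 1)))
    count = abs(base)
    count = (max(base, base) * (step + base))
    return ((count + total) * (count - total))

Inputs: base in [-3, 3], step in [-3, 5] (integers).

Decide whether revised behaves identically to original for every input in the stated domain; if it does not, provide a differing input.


Run the pair on base=-3, step=-3.
original: delta becomes 3; next ((abs(step) < abs(base)) or (max(base, 2) <= (delta + delta))) evaluates to true; next delta becomes 6; next final value -2
revised: total becomes 1; next count becomes 3; next count becomes 18; next final value 323
-2 against 323: the behavior changed.
verdict: not equivalent; witness: base=-3, step=-3


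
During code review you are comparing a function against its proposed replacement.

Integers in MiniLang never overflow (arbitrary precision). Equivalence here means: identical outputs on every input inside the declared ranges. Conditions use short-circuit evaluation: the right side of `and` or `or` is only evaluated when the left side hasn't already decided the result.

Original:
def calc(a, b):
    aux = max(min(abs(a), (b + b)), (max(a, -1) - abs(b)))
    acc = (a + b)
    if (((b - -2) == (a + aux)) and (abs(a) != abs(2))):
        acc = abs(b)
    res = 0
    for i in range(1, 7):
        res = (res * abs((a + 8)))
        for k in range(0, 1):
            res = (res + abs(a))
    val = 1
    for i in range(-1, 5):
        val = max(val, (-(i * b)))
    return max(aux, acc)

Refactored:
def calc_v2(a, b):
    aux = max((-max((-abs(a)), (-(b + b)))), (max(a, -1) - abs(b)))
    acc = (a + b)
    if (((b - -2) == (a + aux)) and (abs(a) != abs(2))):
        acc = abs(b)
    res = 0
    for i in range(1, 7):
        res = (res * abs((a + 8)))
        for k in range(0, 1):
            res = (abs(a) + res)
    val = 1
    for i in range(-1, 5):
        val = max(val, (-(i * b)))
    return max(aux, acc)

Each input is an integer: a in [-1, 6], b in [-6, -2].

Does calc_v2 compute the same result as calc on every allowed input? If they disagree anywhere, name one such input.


Side by side, the visible changes include: min/max/abs usage differs.
Tracing a=1, b=-4: calc: aux=-3, then acc=-3, then (((b - -2) == (a + aux)) and (abs(a) != abs(2))) is true, then acc=4, then res=0, then (i=1), then res=0, then (k=0), then res=1, then (i=2), then res=9, then (k=0), then res=10, then (i=3), then res=90, then (k=0), then res=91, then (i=4), then res=819, then (k=0), then res=820, then (i=5), then res=7380, then (k=0), then res=7381, then (i=6), then res=66429, then (k=0), then res=66430, then val=1, then (i=-1), then val=1, then (i=0), then val=1, then (i=1), then val=4, then (i=2), then val=8, then (i=3), then val=12, then (i=4), then val=16, then returns 4 | calc_v2: aux=-3, then acc=-3, then (((b - -2) == (a + aux)) and (abs(a) != abs(2))) is true, then acc=4, then res=0, then (i=1), then res=0, then (k=0), then res=1, then (i=2), then res=9, then (k=0), then res=10, then (i=3), then res=90, then (k=0), then res=91, then (i=4), then res=819, then (k=0), then res=820, then (i=5), then res=7380, then (k=0), then res=7381, then (i=6), then res=66429, then (k=0), then res=66430, then val=1, then (i=-1), then val=1, then (i=0), then val=1, then (i=1), then val=4, then (i=2), then val=8, then (i=3), then val=12, then (i=4), then val=16, then returns 4 — matching result 4.
Sweeping the whole domain (40 inputs) finds no disagreement.
verdict: equivalent


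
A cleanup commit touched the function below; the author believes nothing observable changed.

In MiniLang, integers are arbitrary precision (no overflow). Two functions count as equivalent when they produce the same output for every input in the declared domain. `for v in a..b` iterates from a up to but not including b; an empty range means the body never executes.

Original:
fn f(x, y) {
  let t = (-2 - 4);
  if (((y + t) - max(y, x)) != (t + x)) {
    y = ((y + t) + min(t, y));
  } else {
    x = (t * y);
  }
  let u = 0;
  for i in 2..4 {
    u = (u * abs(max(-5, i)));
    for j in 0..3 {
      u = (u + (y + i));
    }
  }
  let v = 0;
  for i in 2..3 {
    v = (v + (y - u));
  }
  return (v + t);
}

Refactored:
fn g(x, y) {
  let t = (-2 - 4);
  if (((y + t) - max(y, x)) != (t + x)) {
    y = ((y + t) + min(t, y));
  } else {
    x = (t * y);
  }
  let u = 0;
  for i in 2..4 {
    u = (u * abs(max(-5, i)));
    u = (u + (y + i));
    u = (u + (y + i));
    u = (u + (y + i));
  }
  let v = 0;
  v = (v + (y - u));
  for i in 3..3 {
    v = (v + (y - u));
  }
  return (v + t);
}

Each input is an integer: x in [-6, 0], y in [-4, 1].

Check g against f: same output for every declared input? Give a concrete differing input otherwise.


Comparing the listings, the differences include: local variable names differ, and statement counts differ, and arithmetic usage differs, and loop structure differs.
As a probe, take x=0, y=-2: f runs t = -6; (((y + t) - max(y, x)) != (t + x)) -> true; y = -14; u = 0; [i=2]; u = 0; [j=0]; u = -12; [j=1]; u = -24; [j=2]; u = -36; [i=3]; u = -108; [j=0]; u = -119; [j=1]; u = -130; [j=2]; u = -141; v = 0; [i=2]; v = 127; return 121; g runs t = -6; (((y + t) - max(y, x)) != (t + x)) -> true; y = -14; u = 0; [i=2]; u = 0; u = -12; u = -24; u = -36; [i=3]; u = -108; u = -119; u = -130; u = -141; v = 0; v = 127; the i loop: no iterations; return 121; both end at 121.
Sweeping the whole domain (42 inputs) finds no disagreement.
verdict: equivalent
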